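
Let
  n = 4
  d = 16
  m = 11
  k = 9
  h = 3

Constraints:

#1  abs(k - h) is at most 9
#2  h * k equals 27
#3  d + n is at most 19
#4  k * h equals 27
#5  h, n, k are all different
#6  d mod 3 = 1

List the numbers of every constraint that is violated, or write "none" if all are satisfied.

Constraint 3 is violated.

#1 abs(9 - 3) = 6; 6 ≤ 9  OK
#2 h * k = 3 * 9 = 27  OK
#3 d + n = 16 + 4 = 20; 20 > 19, bound 19 not met  FAIL
#4 k * h = 9 * 3 = 27  OK
#5 values 3, 4, 9 are pairwise distinct  OK
#6 16 mod 3 = 1  OK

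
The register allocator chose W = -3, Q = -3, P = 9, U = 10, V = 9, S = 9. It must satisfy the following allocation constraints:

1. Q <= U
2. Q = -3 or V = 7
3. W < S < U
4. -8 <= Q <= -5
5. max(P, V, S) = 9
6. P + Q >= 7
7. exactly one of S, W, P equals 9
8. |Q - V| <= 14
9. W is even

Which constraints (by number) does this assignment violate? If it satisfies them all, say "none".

Constraints 4, 6, 7, and 9 do not hold.

1. Q = -3, U = 10; -3 ≤ 10  holds
2. Q = -3 = -3 (first disjunct)  holds
3. values -3 < 9 < 10  holds
4. Q = -3 is outside [-8, -5]  fails
5. max(9, 9, 9) = 9  holds
6. P + Q = 9 + (-3) = 6; 6 < 7, bound 7 not met  fails
7. S=9, W=-3, P=9; 2 of them equal 9, not exactly one  fails
8. |-3 - 9| = 12; 12 ≤ 14  holds
9. W = -3 is odd  fails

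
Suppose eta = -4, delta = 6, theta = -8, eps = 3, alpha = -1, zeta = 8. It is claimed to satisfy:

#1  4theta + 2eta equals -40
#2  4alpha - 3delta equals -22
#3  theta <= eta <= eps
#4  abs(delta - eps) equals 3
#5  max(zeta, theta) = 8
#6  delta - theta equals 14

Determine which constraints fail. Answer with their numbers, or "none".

All constraints are satisfied.

#1 4theta + 2eta = 4(-8) + 2(-4) = -40  OK
#2 4alpha - 3delta = 4(-1) - 3(6) = -22  OK
#3 values -8 <= -4 <= 3  OK
#4 abs(6 - 3) = 3  OK
#5 max(8, -8) = 8  OK
#6 delta - theta = 6 - (-8) = 14  OK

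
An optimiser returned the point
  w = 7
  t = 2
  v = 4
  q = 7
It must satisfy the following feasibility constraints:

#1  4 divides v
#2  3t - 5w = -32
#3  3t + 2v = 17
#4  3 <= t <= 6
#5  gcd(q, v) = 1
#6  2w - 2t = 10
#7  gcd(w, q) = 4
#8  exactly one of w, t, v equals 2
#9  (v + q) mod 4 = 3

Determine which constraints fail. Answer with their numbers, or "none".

#1 4 / 4 = 1, so 4 divides 4  yes
#2 3t - 5w = 3(2) - 5(7) = -29, not -32  no
#3 3t + 2v = 3(2) + 2(4) = 14, not 17  no
#4 t = 2 is outside [3, 6]  no
#5 gcd(7, 4) = 1  yes
#6 2w - 2t = 2(7) - 2(2) = 10  yes
#7 gcd(7, 7) = 7, not 4  no
#8 w=7, t=2, v=4; 1 of them equals 2  yes
#9 v + q = 11; 11 mod 4 = 3  yes

Constraints 2, 3, 4, 7 do not hold.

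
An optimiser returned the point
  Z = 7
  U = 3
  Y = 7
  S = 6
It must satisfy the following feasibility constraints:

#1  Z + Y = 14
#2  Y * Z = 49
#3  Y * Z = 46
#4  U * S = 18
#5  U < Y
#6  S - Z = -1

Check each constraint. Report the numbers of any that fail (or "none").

#1 Z + Y = 7 + 7 = 14 — holds.
#2 Y * Z = 7 * 7 = 49 — holds.
#3 Y * Z = 7 * 7 = 49, not 46 — fails.
#4 U * S = 3 * 6 = 18 — holds.
#5 U = 3, Y = 7; 3 < 7 — holds.
#6 S - Z = 6 - 7 = -1 — holds.

Violated: 3.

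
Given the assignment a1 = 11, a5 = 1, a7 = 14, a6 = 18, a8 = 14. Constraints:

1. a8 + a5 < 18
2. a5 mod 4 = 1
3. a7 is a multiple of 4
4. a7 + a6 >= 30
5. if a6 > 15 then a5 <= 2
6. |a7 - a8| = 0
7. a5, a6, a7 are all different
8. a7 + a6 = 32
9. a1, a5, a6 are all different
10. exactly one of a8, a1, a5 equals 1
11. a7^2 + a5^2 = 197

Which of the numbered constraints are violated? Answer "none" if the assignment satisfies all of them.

Constraint 3 does not hold.

1. a8 + a5 = 14 + 1 = 15; 15 < 18 — holds.
2. 1 mod 4 = 1 — holds.
3. 14 = 4*3 + 2, so 4 does not divide 14 — fails.
4. a7 + a6 = 14 + 18 = 32; 32 ≥ 30 — holds.
5. a6 = 18 > 15, so we need a5 ≤ 2; a5 = 1 ≤ 2 — holds.
6. |14 - 14| = 0 — holds.
7. values 1, 18, 14 are pairwise distinct — holds.
8. a7 + a6 = 14 + 18 = 32 — holds.
9. values 11, 1, 18 are pairwise distinct — holds.
10. a8=14, a1=11, a5=1; 1 of them equals 1 — holds.
11. a7^2 + a5^2 = 14^2 + 1^2 = 196 + 1 = 197 — holds.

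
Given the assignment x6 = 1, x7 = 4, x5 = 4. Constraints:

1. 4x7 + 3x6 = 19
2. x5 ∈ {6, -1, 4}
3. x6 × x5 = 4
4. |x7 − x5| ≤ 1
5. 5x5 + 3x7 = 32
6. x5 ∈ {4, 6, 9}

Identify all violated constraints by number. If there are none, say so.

The assignment satisfies every constraint.

1. 4x7 + 3x6 = 4(4) + 3(1) = 19 — OK.
2. x5 = 4 is in {6, -1, 4} — OK.
3. x6 × x5 = 1 × 4 = 4 — OK.
4. |4 − 4| = 0; 0 ≤ 1 — OK.
5. 5x5 + 3x7 = 5(4) + 3(4) = 32 — OK.
6. x5 = 4 is in {4, 6, 9} — OK.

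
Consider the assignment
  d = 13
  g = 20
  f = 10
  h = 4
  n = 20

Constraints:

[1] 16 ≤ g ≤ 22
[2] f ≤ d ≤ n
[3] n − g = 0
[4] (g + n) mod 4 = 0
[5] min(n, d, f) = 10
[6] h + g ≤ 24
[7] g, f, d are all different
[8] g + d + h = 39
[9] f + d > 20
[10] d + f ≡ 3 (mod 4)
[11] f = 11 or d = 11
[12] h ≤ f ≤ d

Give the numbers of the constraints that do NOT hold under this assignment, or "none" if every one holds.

The assignment fails constraints 8, 11.

[1] g = 20 lies in [16, 22] — holds.
[2] values 10 ≤ 13 ≤ 20 — holds.
[3] n − g = 20 − 20 = 0 — holds.
[4] g + n = 40; 40 mod 4 = 0 — holds.
[5] min(20, 13, 10) = 10 — holds.
[6] h + g = 4 + 20 = 24; 24 ≤ 24 — holds.
[7] values 20, 10, 13 are pairwise distinct — holds.
[8] g + d + h = 20 + 13 + 4 = 37, not 39 — does not hold.
[9] f + d = 10 + 13 = 23; 23 > 20 — holds.
[10] d + f = 23; 23 mod 4 = 3 — holds.
[11] f = 10 ≠ 11 and d = 13 ≠ 11; both disjuncts false — does not hold.
[12] values 4 ≤ 10 ≤ 13 — holds.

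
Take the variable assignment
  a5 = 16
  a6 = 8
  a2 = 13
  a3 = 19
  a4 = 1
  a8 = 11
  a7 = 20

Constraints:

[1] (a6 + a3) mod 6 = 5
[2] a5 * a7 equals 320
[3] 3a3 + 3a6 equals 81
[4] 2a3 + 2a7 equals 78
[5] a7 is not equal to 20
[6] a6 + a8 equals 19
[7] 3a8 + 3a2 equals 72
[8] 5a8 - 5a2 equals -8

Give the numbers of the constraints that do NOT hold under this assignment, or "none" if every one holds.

Constraints 1, 5, and 8 do not hold.

[1] a6 + a3 = 27; 27 mod 6 = 3, not 5  ✘
[2] a5 * a7 = 16 * 20 = 320  ✔
[3] 3a3 + 3a6 = 3(19) + 3(8) = 81  ✔
[4] 2a3 + 2a7 = 2(19) + 2(20) = 78  ✔
[5] a7 = 20, but 20 is required to differ  ✘
[6] a6 + a8 = 8 + 11 = 19  ✔
[7] 3a8 + 3a2 = 3(11) + 3(13) = 72  ✔
[8] 5a8 - 5a2 = 5(11) - 5(13) = -10, not -8  ✘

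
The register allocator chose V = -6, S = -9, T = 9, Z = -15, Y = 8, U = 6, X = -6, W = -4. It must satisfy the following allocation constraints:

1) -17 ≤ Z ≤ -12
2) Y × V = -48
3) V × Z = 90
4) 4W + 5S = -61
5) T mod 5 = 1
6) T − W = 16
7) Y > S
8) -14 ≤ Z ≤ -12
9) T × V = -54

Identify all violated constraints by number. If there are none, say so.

1) Z = -15 lies in [-17, -12] — holds.
2) Y × V = 8 × (-6) = -48 — holds.
3) V × Z = -6 × (-15) = 90 — holds.
4) 4W + 5S = 4(-4) + 5(-9) = -61 — holds.
5) 9 mod 5 = 4, not 1 — fails.
6) T − W = 9 − (-4) = 13, not 16 — fails.
7) Y = 8, S = -9; 8 > -9 — holds.
8) Z = -15 is outside [-14, -12] — fails.
9) T × V = 9 × (-6) = -54 — holds.

The assignment fails constraints 5, 6, and 8.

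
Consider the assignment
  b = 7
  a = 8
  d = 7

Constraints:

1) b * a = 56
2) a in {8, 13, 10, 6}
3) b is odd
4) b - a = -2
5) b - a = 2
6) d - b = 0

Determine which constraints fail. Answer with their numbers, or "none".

Constraints 4 and 5 do not hold.

1) b * a = 7 * 8 = 56  true
2) a = 8 is in {8, 13, 10, 6}  true
3) b = 7 is odd  true
4) b - a = 7 - 8 = -1, not -2  false
5) b - a = 7 - 8 = -1, not 2  false
6) d - b = 7 - 7 = 0  true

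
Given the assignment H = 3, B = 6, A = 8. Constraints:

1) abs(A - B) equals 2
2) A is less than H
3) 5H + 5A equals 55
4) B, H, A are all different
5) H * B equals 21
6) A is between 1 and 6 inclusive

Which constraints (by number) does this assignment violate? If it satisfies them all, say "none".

Constraints 2, 5, and 6 are violated.

1) abs(8 - 6) = 2  true
2) A = 8, H = 3; 8 ≥ 3 (want <)  false
3) 5H + 5A = 5(3) + 5(8) = 55  true
4) values 6, 3, 8 are pairwise distinct  true
5) H * B = 3 * 6 = 18, not 21  false
6) A = 8 is outside [1, 6]  false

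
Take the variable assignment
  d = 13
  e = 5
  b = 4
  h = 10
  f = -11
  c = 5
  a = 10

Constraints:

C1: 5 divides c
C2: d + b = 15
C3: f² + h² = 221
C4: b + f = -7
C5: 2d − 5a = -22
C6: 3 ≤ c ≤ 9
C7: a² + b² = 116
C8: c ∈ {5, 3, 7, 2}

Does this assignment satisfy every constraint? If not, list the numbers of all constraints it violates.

C1: 5 / 5 = 1, so 5 divides 5 — OK.
C2: d + b = 13 + 4 = 17, not 15 — violated.
C3: f² + h² = (-11)² + 10² = 121 + 100 = 221 — OK.
C4: b + f = 4 + (-11) = -7 — OK.
C5: 2d − 5a = 2(13) − 5(10) = -24, not -22 — violated.
C6: c = 5 lies in [3, 9] — OK.
C7: a² + b² = 10² + 4² = 100 + 16 = 116 — OK.
C8: c = 5 is in {5, 3, 7, 2} — OK.

Constraints 2, 5 do not hold.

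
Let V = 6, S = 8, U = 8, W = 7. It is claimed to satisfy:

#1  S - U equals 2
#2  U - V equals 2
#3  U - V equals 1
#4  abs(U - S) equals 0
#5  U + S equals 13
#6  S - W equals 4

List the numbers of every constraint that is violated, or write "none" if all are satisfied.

#1 S - U = 8 - 8 = 0, not 2  ✗
#2 U - V = 8 - 6 = 2  ✓
#3 U - V = 8 - 6 = 2, not 1  ✗
#4 abs(8 - 8) = 0  ✓
#5 U + S = 8 + 8 = 16, not 13  ✗
#6 S - W = 8 - 7 = 1, not 4  ✗

Constraints 1, 3, 5, and 6 do not hold.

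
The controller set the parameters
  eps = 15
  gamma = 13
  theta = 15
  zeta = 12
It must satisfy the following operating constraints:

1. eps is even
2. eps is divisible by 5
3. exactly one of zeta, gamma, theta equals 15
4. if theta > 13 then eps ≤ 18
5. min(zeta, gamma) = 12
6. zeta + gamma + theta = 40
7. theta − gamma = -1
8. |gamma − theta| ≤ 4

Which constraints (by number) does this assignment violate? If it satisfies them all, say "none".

1. eps = 15 is odd  ✗
2. 15 / 5 = 3, so 5 divides 15  ✓
3. zeta=12, gamma=13, theta=15; 1 of them equals 15  ✓
4. theta = 15 > 13, so we need eps ≤ 18; eps = 15 ≤ 18  ✓
5. min(12, 13) = 12  ✓
6. zeta + gamma + theta = 12 + 13 + 15 = 40  ✓
7. theta − gamma = 15 − 13 = 2, not -1  ✗
8. |13 − 15| = 2; 2 ≤ 4  ✓

Constraints 1, 7 do not hold.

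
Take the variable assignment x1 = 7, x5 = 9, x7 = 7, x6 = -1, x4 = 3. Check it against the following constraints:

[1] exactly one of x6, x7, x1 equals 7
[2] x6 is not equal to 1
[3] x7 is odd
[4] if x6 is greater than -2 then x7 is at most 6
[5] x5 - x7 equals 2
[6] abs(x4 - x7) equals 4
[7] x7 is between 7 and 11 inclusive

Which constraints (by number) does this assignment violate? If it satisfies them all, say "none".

The assignment fails constraints 1 and 4.

[1] x6=-1, x7=7, x1=7; 2 of them equal 7, not exactly one  false
[2] x6 = -1, and -1 ≠ 1  true
[3] x7 = 7 is odd  true
[4] x6 = -1 > -2, so we need x7 ≤ 6; but x7 = 7 > 6  false
[5] x5 - x7 = 9 - 7 = 2  true
[6] abs(3 - 7) = 4  true
[7] x7 = 7 lies in [7, 11]  true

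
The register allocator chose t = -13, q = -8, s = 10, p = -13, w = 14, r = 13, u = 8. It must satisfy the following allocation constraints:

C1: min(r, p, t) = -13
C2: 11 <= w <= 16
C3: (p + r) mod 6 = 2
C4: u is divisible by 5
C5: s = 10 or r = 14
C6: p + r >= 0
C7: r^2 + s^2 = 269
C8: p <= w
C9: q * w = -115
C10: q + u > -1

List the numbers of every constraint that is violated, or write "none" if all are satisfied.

C1: min(13, -13, -13) = -13 — OK.
C2: w = 14 lies in [11, 16] — OK.
C3: p + r = 0; 0 mod 6 = 0, not 2 — violated.
C4: 8 = 5*1 + 3, so 5 does not divide 8 — violated.
C5: s = 10 = 10 (first disjunct) — OK.
C6: p + r = -13 + 13 = 0; 0 ≥ 0 — OK.
C7: r^2 + s^2 = 13^2 + 10^2 = 169 + 100 = 269 — OK.
C8: p = -13, w = 14; -13 ≤ 14 — OK.
C9: q * w = -8 * 14 = -112, not -115 — violated.
C10: q + u = -8 + 8 = 0; 0 > -1 — OK.

Constraints 3, 4, 9 do not hold.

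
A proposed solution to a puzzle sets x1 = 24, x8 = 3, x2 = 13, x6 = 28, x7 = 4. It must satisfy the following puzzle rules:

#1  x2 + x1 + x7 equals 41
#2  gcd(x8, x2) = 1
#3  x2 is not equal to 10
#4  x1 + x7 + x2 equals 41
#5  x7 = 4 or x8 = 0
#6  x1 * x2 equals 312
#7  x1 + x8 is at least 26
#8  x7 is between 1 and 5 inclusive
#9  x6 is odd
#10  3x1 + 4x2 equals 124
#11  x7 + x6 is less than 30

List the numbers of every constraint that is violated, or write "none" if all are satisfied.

#1 x2 + x1 + x7 = 13 + 24 + 4 = 41 — OK.
#2 gcd(3, 13) = 1 — OK.
#3 x2 = 13, and 13 ≠ 10 — OK.
#4 x1 + x7 + x2 = 24 + 4 + 13 = 41 — OK.
#5 x7 = 4 = 4 (first disjunct) — OK.
#6 x1 * x2 = 24 * 13 = 312 — OK.
#7 x1 + x8 = 24 + 3 = 27; 27 ≥ 26 — OK.
#8 x7 = 4 lies in [1, 5] — OK.
#9 x6 = 28 is even — violated.
#10 3x1 + 4x2 = 3(24) + 4(13) = 124 — OK.
#11 x7 + x6 = 4 + 28 = 32; 32 ≥ 30, bound 30 not met — violated.

The assignment fails constraints 9 and 11.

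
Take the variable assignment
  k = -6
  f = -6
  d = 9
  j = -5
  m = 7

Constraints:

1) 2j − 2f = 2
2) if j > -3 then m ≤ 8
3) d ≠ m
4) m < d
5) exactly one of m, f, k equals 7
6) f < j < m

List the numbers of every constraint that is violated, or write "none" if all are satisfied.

None — every constraint holds.

1) 2j − 2f = 2(-5) − 2(-6) = 2  true
2) j = -5, not > -3; antecedent false, conditional vacuously true  true
3) d = 9, m = 7; distinct  true
4) m = 7, d = 9; 7 < 9  true
5) m=7, f=-6, k=-6; 1 of them equals 7  true
6) values -6 < -5 < 7  true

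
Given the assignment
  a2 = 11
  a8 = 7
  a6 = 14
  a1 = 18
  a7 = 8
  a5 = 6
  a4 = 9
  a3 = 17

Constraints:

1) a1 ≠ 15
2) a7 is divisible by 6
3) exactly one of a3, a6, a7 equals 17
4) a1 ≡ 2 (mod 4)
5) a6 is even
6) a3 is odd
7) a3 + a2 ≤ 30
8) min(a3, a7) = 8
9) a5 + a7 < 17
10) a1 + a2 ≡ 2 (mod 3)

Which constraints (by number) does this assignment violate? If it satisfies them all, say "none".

1) a1 = 18, and 18 ≠ 15  ✔
2) 8 = 6×1 + 2, so 6 does not divide 8  ✘
3) a3=17, a6=14, a7=8; 1 of them equals 17  ✔
4) 18 mod 4 = 2  ✔
5) a6 = 14 is even  ✔
6) a3 = 17 is odd  ✔
7) a3 + a2 = 17 + 11 = 28; 28 ≤ 30  ✔
8) min(17, 8) = 8  ✔
9) a5 + a7 = 6 + 8 = 14; 14 < 17  ✔
10) a1 + a2 = 29; 29 mod 3 = 2  ✔

No — constraint 2 is not satisfied.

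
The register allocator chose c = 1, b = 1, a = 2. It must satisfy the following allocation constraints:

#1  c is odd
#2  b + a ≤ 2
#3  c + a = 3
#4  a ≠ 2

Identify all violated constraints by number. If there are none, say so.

#1 c = 1 is odd — holds.
#2 b + a = 1 + 2 = 3; 3 > 2, bound 2 not met — does not hold.
#3 c + a = 1 + 2 = 3 — holds.
#4 a = 2, but 2 is required to differ — does not hold.

The assignment fails constraints 2 and 4.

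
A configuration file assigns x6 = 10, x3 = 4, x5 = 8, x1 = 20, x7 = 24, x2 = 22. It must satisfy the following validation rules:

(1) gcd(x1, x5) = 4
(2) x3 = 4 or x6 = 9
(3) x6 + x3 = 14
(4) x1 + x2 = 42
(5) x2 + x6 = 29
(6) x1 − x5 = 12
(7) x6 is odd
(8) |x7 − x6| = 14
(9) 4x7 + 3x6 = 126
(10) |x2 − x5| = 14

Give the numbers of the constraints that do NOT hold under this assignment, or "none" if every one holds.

(1) gcd(20, 8) = 4  holds
(2) x3 = 4 = 4 (first disjunct)  holds
(3) x6 + x3 = 10 + 4 = 14  holds
(4) x1 + x2 = 20 + 22 = 42  holds
(5) x2 + x6 = 22 + 10 = 32, not 29  fails
(6) x1 − x5 = 20 − 8 = 12  holds
(7) x6 = 10 is even  fails
(8) |24 − 10| = 14  holds
(9) 4x7 + 3x6 = 4(24) + 3(10) = 126  holds
(10) |22 − 8| = 14  holds

Constraints 5 and 7 are violated.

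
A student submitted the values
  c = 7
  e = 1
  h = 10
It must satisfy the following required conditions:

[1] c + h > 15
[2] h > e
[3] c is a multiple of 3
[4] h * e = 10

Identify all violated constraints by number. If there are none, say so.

[1] c + h = 7 + 10 = 17; 17 > 15 — OK.
[2] h = 10, e = 1; 10 > 1 — OK.
[3] 7 = 3*2 + 1, so 3 does not divide 7 — violated.
[4] h * e = 10 * 1 = 10 — OK.

No — constraint 3 is not satisfied.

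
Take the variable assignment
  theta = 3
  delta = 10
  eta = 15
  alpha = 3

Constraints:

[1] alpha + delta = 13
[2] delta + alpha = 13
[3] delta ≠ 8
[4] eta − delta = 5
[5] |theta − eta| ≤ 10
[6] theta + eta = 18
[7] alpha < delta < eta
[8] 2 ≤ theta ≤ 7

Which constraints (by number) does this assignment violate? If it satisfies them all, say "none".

[1] alpha + delta = 3 + 10 = 13 — holds.
[2] delta + alpha = 10 + 3 = 13 — holds.
[3] delta = 10, and 10 ≠ 8 — holds.
[4] eta − delta = 15 − 10 = 5 — holds.
[5] |3 − 15| = 12; 12 > 10, exceeds bound 10 — fails.
[6] theta + eta = 3 + 15 = 18 — holds.
[7] values 3 < 10 < 15 — holds.
[8] theta = 3 lies in [2, 7] — holds.

Constraint 5 does not hold.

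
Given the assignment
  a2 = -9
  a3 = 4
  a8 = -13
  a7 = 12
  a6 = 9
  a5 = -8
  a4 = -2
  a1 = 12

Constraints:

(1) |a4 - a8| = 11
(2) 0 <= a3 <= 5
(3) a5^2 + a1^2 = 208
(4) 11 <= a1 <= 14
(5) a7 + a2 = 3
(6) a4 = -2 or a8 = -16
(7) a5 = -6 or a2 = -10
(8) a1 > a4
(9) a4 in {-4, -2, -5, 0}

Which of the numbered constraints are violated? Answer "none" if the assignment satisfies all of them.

(1) |-2 - (-13)| = 11 — satisfied.
(2) a3 = 4 lies in [0, 5] — satisfied.
(3) a5^2 + a1^2 = (-8)^2 + 12^2 = 64 + 144 = 208 — satisfied.
(4) a1 = 12 lies in [11, 14] — satisfied.
(5) a7 + a2 = 12 + (-9) = 3 — satisfied.
(6) a4 = -2 = -2 (first disjunct) — satisfied.
(7) a5 = -8 ≠ -6 and a2 = -9 ≠ -10; both disjuncts false — violated.
(8) a1 = 12, a4 = -2; 12 > -2 — satisfied.
(9) a4 = -2 is in {-4, -2, -5, 0} — satisfied.

Constraint 7 is violated.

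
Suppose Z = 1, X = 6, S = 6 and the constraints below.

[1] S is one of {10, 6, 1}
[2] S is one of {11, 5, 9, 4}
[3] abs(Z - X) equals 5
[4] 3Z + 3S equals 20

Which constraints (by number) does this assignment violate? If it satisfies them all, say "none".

[1] S = 6 is in {10, 6, 1}  true
[2] S = 6 is not in {11, 5, 9, 4}  false
[3] abs(1 - 6) = 5  true
[4] 3Z + 3S = 3(1) + 3(6) = 21, not 20  false

Violated: 2, 4.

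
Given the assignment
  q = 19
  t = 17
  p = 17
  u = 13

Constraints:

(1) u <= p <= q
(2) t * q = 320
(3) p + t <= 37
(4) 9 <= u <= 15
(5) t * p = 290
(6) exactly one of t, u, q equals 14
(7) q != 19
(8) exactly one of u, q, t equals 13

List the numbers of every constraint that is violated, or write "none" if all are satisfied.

No — constraints 2, 5, 6, and 7 are not satisfied.

(1) values 13 <= 17 <= 19 — holds.
(2) t * q = 17 * 19 = 323, not 320 — does not hold.
(3) p + t = 17 + 17 = 34; 34 ≤ 37 — holds.
(4) u = 13 lies in [9, 15] — holds.
(5) t * p = 17 * 17 = 289, not 290 — does not hold.
(6) t=17, u=13, q=19; 0 of them equal 14, not exactly one — does not hold.
(7) q = 19, but 19 is required to differ — does not hold.
(8) u=13, q=19, t=17; 1 of them equals 13 — holds.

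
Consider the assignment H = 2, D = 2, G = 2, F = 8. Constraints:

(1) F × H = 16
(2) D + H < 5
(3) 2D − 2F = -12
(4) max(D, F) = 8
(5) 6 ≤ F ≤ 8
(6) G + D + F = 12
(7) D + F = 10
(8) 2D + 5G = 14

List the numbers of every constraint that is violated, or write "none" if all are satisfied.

The assignment satisfies every constraint.

(1) F × H = 8 × 2 = 16 — holds.
(2) D + H = 2 + 2 = 4; 4 < 5 — holds.
(3) 2D − 2F = 2(2) − 2(8) = -12 — holds.
(4) max(2, 8) = 8 — holds.
(5) F = 8 lies in [6, 8] — holds.
(6) G + D + F = 2 + 2 + 8 = 12 — holds.
(7) D + F = 2 + 8 = 10 — holds.
(8) 2D + 5G = 2(2) + 5(2) = 14 — holds.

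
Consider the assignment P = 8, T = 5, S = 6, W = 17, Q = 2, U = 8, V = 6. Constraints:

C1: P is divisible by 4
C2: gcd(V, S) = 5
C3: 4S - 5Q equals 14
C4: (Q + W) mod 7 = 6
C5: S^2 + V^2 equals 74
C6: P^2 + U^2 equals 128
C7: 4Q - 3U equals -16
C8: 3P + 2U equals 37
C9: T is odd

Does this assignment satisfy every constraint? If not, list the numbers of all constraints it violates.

C1: 8 / 4 = 2, so 4 divides 8  OK
C2: gcd(6, 6) = 6, not 5  FAIL
C3: 4S - 5Q = 4(6) - 5(2) = 14  OK
C4: Q + W = 19; 19 mod 7 = 5, not 6  FAIL
C5: S^2 + V^2 = 6^2 + 6^2 = 36 + 36 = 72, not 74  FAIL
C6: P^2 + U^2 = 8^2 + 8^2 = 64 + 64 = 128  OK
C7: 4Q - 3U = 4(2) - 3(8) = -16  OK
C8: 3P + 2U = 3(8) + 2(8) = 40, not 37  FAIL
C9: T = 5 is odd  OK

No — constraints 2, 4, 5, 8 are not satisfied.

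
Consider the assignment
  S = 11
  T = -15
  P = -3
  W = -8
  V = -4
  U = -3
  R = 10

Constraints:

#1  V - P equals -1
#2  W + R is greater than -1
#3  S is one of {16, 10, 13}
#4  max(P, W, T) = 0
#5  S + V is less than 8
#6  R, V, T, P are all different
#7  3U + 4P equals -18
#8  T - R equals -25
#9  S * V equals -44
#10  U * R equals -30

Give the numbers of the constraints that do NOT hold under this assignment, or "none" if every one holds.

Constraints 3, 4, and 7 are violated.

#1 V - P = -4 - (-3) = -1 — OK.
#2 W + R = -8 + 10 = 2; 2 > -1 — OK.
#3 S = 11 is not in {16, 10, 13} — violated.
#4 max(-3, -8, -15) = -3, not 0 — violated.
#5 S + V = 11 + (-4) = 7; 7 < 8 — OK.
#6 values 10, -4, -15, -3 are pairwise distinct — OK.
#7 3U + 4P = 3(-3) + 4(-3) = -21, not -18 — violated.
#8 T - R = -15 - 10 = -25 — OK.
#9 S * V = 11 * (-4) = -44 — OK.
#10 U * R = -3 * 10 = -30 — OK.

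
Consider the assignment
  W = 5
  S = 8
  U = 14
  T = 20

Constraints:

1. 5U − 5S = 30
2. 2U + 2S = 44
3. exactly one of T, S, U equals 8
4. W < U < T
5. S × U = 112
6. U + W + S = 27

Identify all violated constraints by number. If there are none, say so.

None — every constraint holds.

1. 5U − 5S = 5(14) − 5(8) = 30 — satisfied.
2. 2U + 2S = 2(14) + 2(8) = 44 — satisfied.
3. T=20, S=8, U=14; 1 of them equals 8 — satisfied.
4. values 5 < 14 < 20 — satisfied.
5. S × U = 8 × 14 = 112 — satisfied.
6. U + W + S = 14 + 5 + 8 = 27 — satisfied.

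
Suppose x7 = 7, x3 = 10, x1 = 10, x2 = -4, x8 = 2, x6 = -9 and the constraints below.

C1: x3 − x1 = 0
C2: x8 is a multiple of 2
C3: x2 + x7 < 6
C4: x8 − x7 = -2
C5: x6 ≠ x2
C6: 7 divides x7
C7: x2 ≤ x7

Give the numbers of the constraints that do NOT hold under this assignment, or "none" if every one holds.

C1: x3 − x1 = 10 − 10 = 0 — holds.
C2: 2 / 2 = 1, so 2 divides 2 — holds.
C3: x2 + x7 = -4 + 7 = 3; 3 < 6 — holds.
C4: x8 − x7 = 2 − 7 = -5, not -2 — fails.
C5: x6 = -9, x2 = -4; distinct — holds.
C6: 7 / 7 = 1, so 7 divides 7 — holds.
C7: x2 = -4, x7 = 7; -4 ≤ 7 — holds.

Violated: 4.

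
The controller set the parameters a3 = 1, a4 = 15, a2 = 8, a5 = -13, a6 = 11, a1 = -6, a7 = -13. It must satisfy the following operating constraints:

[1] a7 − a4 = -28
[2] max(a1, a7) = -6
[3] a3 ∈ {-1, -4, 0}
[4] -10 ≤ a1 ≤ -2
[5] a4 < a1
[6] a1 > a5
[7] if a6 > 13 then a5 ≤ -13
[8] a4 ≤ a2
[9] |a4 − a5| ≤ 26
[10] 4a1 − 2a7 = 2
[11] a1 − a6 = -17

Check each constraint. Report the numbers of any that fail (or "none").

[1] a7 − a4 = -13 − 15 = -28 — satisfied.
[2] max(-6, -13) = -6 — satisfied.
[3] a3 = 1 is not in {-1, -4, 0} — violated.
[4] a1 = -6 lies in [-10, -2] — satisfied.
[5] a4 = 15, a1 = -6; 15 ≥ -6 (want <) — violated.
[6] a1 = -6, a5 = -13; -6 > -13 — satisfied.
[7] a6 = 11, not > 13; antecedent false, conditional vacuously true — satisfied.
[8] a4 = 15, a2 = 8; 15 > 8 (want ≤) — violated.
[9] |15 − (-13)| = 28; 28 > 26, exceeds bound 26 — violated.
[10] 4a1 − 2a7 = 4(-6) − 2(-13) = 2 — satisfied.
[11] a1 − a6 = -6 − 11 = -17 — satisfied.

Violated: 3, 5, 8, 9.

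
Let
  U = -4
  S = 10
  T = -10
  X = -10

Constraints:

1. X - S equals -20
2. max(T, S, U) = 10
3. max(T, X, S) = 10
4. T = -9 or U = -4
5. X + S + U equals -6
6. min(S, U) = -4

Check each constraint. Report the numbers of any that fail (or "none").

The assignment fails constraint 5.

1. X - S = -10 - 10 = -20  ✔
2. max(-10, 10, -4) = 10  ✔
3. max(-10, -10, 10) = 10  ✔
4. T = -10 ≠ -9, but U = -4 = -4 (second disjunct)  ✔
5. X + S + U = -10 + 10 + (-4) = -4, not -6  ✘
6. min(10, -4) = -4  ✔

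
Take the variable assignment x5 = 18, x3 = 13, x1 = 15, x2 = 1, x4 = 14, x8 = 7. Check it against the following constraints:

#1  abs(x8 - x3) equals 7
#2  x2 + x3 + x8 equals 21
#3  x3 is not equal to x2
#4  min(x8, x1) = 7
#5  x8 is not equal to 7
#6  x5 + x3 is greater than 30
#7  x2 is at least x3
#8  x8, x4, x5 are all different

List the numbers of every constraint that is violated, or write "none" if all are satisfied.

#1 abs(7 - 13) = 6, not 7  ✗
#2 x2 + x3 + x8 = 1 + 13 + 7 = 21  ✓
#3 x3 = 13, x2 = 1; distinct  ✓
#4 min(7, 15) = 7  ✓
#5 x8 = 7, but 7 is required to differ  ✗
#6 x5 + x3 = 18 + 13 = 31; 31 > 30  ✓
#7 x2 = 1, x3 = 13; 1 < 13 (want ≥)  ✗
#8 values 7, 14, 18 are pairwise distinct  ✓

The assignment fails constraints 1, 5, and 7.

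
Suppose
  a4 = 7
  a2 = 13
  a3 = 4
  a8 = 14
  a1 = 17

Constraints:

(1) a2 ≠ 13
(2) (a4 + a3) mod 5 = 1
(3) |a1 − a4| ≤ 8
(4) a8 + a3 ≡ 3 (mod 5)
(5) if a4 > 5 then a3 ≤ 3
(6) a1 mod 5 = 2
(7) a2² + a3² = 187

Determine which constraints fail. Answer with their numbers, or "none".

(1) a2 = 13, but 13 is required to differ — does not hold.
(2) a4 + a3 = 11; 11 mod 5 = 1 — holds.
(3) |17 − 7| = 10; 10 > 8, exceeds bound 8 — does not hold.
(4) a8 + a3 = 18; 18 mod 5 = 3 — holds.
(5) a4 = 7 > 5, so we need a3 ≤ 3; but a3 = 4 > 3 — does not hold.
(6) 17 mod 5 = 2 — holds.
(7) a2² + a3² = 13² + 4² = 169 + 16 = 185, not 187 — does not hold.

Constraints 1, 3, 5, and 7 do not hold.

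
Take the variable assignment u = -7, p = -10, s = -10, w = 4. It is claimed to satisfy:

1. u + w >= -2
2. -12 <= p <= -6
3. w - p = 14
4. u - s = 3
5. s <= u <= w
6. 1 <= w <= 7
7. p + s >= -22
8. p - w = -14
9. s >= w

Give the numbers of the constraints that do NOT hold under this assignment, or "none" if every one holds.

1. u + w = -7 + 4 = -3; -3 < -2, bound -2 not met — does not hold.
2. p = -10 lies in [-12, -6] — holds.
3. w - p = 4 - (-10) = 14 — holds.
4. u - s = -7 - (-10) = 3 — holds.
5. values -10 <= -7 <= 4 — holds.
6. w = 4 lies in [1, 7] — holds.
7. p + s = -10 + (-10) = -20; -20 ≥ -22 — holds.
8. p - w = -10 - 4 = -14 — holds.
9. s = -10, w = 4; -10 < 4 (want ≥) — does not hold.

Violated: 1, 9.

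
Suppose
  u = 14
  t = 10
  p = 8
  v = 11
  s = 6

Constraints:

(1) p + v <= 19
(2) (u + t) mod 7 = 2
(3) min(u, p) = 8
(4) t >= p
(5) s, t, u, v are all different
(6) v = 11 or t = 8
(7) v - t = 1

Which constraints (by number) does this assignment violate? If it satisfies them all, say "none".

Constraint 2 does not hold.

(1) p + v = 8 + 11 = 19; 19 ≤ 19 — holds.
(2) u + t = 24; 24 mod 7 = 3, not 2 — fails.
(3) min(14, 8) = 8 — holds.
(4) t = 10, p = 8; 10 ≥ 8 — holds.
(5) values 6, 10, 14, 11 are pairwise distinct — holds.
(6) v = 11 = 11 (first disjunct) — holds.
(7) v - t = 11 - 10 = 1 — holds.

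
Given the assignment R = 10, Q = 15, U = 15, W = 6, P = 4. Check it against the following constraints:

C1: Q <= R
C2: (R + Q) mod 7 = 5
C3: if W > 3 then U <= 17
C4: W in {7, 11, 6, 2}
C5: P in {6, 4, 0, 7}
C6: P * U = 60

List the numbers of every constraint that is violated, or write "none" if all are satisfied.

C1: Q = 15, R = 10; 15 > 10 (want ≤)  FAIL
C2: R + Q = 25; 25 mod 7 = 4, not 5  FAIL
C3: W = 6 > 3, so we need U ≤ 17; U = 15 ≤ 17  OK
C4: W = 6 is in {7, 11, 6, 2}  OK
C5: P = 4 is in {6, 4, 0, 7}  OK
C6: P * U = 4 * 15 = 60  OK

Constraints 1, 2 do not hold.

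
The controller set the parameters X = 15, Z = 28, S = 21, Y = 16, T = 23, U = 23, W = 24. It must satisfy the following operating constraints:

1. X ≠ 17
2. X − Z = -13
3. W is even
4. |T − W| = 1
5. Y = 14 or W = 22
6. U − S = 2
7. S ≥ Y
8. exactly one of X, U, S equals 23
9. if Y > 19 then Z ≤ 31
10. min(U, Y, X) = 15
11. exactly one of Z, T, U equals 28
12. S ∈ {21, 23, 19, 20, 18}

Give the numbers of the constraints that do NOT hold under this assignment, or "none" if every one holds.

Violated: 5.

1. X = 15, and 15 ≠ 17  holds
2. X − Z = 15 − 28 = -13  holds
3. W = 24 is even  holds
4. |23 − 24| = 1  holds
5. Y = 16 ≠ 14 and W = 24 ≠ 22; both disjuncts false  fails
6. U − S = 23 − 21 = 2  holds
7. S = 21, Y = 16; 21 ≥ 16  holds
8. X=15, U=23, S=21; 1 of them equals 23  holds
9. Y = 16, not > 19; antecedent false, conditional vacuously true  holds
10. min(23, 16, 15) = 15  holds
11. Z=28, T=23, U=23; 1 of them equals 28  holds
12. S = 21 is in {21, 23, 19, 20, 18}  holds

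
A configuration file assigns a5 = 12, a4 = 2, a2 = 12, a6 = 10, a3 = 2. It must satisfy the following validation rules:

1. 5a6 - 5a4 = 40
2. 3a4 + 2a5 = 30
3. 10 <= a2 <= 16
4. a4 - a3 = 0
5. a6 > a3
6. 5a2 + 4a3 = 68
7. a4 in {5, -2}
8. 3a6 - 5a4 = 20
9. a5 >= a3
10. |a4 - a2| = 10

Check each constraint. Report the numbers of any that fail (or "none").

The assignment fails constraint 7.

1. 5a6 - 5a4 = 5(10) - 5(2) = 40 — OK.
2. 3a4 + 2a5 = 3(2) + 2(12) = 30 — OK.
3. a2 = 12 lies in [10, 16] — OK.
4. a4 - a3 = 2 - 2 = 0 — OK.
5. a6 = 10, a3 = 2; 10 > 2 — OK.
6. 5a2 + 4a3 = 5(12) + 4(2) = 68 — OK.
7. a4 = 2 is not in {5, -2} — violated.
8. 3a6 - 5a4 = 3(10) - 5(2) = 20 — OK.
9. a5 = 12, a3 = 2; 12 ≥ 2 — OK.
10. |2 - 12| = 10 — OK.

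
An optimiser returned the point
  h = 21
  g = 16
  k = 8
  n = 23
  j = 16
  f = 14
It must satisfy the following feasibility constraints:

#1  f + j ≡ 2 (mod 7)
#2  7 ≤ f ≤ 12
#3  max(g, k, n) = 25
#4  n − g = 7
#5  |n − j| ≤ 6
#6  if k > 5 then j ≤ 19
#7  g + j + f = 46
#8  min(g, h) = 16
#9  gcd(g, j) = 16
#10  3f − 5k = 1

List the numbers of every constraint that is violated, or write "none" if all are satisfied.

Violated: 2, 3, 5, and 10.

#1 f + j = 30; 30 mod 7 = 2 — satisfied.
#2 f = 14 is outside [7, 12] — violated.
#3 max(16, 8, 23) = 23, not 25 — violated.
#4 n − g = 23 − 16 = 7 — satisfied.
#5 |23 − 16| = 7; 7 > 6, exceeds bound 6 — violated.
#6 k = 8 > 5, so we need j ≤ 19; j = 16 ≤ 19 — satisfied.
#7 g + j + f = 16 + 16 + 14 = 46 — satisfied.
#8 min(16, 21) = 16 — satisfied.
#9 gcd(16, 16) = 16 — satisfied.
#10 3f − 5k = 3(14) − 5(8) = 2, not 1 — violated.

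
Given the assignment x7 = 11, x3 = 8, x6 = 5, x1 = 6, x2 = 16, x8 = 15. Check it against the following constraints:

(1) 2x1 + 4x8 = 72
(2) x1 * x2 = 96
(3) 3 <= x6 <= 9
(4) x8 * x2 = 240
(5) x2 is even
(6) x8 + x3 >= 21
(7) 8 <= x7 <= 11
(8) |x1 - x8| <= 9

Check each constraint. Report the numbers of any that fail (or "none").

(1) 2x1 + 4x8 = 2(6) + 4(15) = 72  yes
(2) x1 * x2 = 6 * 16 = 96  yes
(3) x6 = 5 lies in [3, 9]  yes
(4) x8 * x2 = 15 * 16 = 240  yes
(5) x2 = 16 is even  yes
(6) x8 + x3 = 15 + 8 = 23; 23 ≥ 21  yes
(7) x7 = 11 lies in [8, 11]  yes
(8) |6 - 15| = 9; 9 ≤ 9  yes

Yes — all constraints hold.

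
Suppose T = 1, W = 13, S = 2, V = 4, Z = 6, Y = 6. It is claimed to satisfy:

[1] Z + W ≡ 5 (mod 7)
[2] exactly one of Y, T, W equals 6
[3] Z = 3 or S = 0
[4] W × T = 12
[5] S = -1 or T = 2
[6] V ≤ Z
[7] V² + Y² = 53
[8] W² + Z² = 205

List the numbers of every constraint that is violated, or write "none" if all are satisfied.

Violated: 3, 4, 5, and 7.

[1] Z + W = 19; 19 mod 7 = 5  true
[2] Y=6, T=1, W=13; 1 of them equals 6  true
[3] Z = 6 ≠ 3 and S = 2 ≠ 0; both disjuncts false  false
[4] W × T = 13 × 1 = 13, not 12  false
[5] S = 2 ≠ -1 and T = 1 ≠ 2; both disjuncts false  false
[6] V = 4, Z = 6; 4 ≤ 6  true
[7] V² + Y² = 4² + 6² = 16 + 36 = 52, not 53  false
[8] W² + Z² = 13² + 6² = 169 + 36 = 205  true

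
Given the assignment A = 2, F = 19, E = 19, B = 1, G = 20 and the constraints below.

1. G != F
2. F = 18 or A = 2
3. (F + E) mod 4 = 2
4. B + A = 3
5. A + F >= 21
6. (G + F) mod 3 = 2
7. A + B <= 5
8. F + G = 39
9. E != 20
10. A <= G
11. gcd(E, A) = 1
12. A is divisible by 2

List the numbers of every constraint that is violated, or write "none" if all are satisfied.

1. G = 20, F = 19; distinct — holds.
2. F = 19 ≠ 18, but A = 2 = 2 (second disjunct) — holds.
3. F + E = 38; 38 mod 4 = 2 — holds.
4. B + A = 1 + 2 = 3 — holds.
5. A + F = 2 + 19 = 21; 21 ≥ 21 — holds.
6. G + F = 39; 39 mod 3 = 0, not 2 — fails.
7. A + B = 2 + 1 = 3; 3 ≤ 5 — holds.
8. F + G = 19 + 20 = 39 — holds.
9. E = 19, and 19 ≠ 20 — holds.
10. A = 2, G = 20; 2 ≤ 20 — holds.
11. gcd(19, 2) = 1 — holds.
12. 2 / 2 = 1, so 2 divides 2 — holds.

Violated: 6.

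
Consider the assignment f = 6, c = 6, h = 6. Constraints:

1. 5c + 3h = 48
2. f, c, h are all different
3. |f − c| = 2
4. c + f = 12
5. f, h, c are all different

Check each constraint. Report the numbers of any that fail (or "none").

The assignment fails constraints 2, 3, and 5.

1. 5c + 3h = 5(6) + 3(6) = 48 — holds.
2. f = c = 6, not all different — fails.
3. |6 − 6| = 0, not 2 — fails.
4. c + f = 6 + 6 = 12 — holds.
5. f = h = 6, not all different — fails.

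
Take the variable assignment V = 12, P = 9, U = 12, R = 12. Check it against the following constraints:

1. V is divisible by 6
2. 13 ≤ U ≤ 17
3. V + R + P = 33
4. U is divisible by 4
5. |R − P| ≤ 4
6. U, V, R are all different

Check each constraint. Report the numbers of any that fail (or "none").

1. 12 / 6 = 2, so 6 divides 12  true
2. U = 12 is outside [13, 17]  false
3. V + R + P = 12 + 12 + 9 = 33  true
4. 12 / 4 = 3, so 4 divides 12  true
5. |12 − 9| = 3; 3 ≤ 4  true
6. U = V = 12, not all different  false

No — constraints 2 and 6 are not satisfied.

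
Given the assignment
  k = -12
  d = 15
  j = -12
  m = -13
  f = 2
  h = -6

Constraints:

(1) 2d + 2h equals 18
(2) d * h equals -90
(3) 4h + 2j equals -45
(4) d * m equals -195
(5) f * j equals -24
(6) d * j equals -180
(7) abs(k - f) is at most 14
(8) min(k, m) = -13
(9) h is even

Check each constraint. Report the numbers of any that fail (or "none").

No — constraint 3 is not satisfied.

(1) 2d + 2h = 2(15) + 2(-6) = 18 — holds.
(2) d * h = 15 * (-6) = -90 — holds.
(3) 4h + 2j = 4(-6) + 2(-12) = -48, not -45 — does not hold.
(4) d * m = 15 * (-13) = -195 — holds.
(5) f * j = 2 * (-12) = -24 — holds.
(6) d * j = 15 * (-12) = -180 — holds.
(7) abs(-12 - 2) = 14; 14 ≤ 14 — holds.
(8) min(-12, -13) = -13 — holds.
(9) h = -6 is even — holds.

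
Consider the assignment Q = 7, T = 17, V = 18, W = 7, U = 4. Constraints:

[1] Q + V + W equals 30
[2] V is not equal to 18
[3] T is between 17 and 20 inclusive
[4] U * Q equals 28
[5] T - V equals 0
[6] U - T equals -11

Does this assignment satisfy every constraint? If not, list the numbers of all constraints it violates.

Constraints 1, 2, 5, 6 are violated.

[1] Q + V + W = 7 + 18 + 7 = 32, not 30  FAIL
[2] V = 18, but 18 is required to differ  FAIL
[3] T = 17 lies in [17, 20]  OK
[4] U * Q = 4 * 7 = 28  OK
[5] T - V = 17 - 18 = -1, not 0  FAIL
[6] U - T = 4 - 17 = -13, not -11  FAIL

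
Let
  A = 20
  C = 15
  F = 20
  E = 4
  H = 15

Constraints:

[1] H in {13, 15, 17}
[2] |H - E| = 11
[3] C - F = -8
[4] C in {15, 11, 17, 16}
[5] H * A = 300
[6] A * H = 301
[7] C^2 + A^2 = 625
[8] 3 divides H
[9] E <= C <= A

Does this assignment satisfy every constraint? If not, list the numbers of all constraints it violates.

Violated: 3, 6.

[1] H = 15 is in {13, 15, 17}  holds
[2] |15 - 4| = 11  holds
[3] C - F = 15 - 20 = -5, not -8  fails
[4] C = 15 is in {15, 11, 17, 16}  holds
[5] H * A = 15 * 20 = 300  holds
[6] A * H = 20 * 15 = 300, not 301  fails
[7] C^2 + A^2 = 15^2 + 20^2 = 225 + 400 = 625  holds
[8] 15 / 3 = 5, so 3 divides 15  holds
[9] values 4 <= 15 <= 20  holds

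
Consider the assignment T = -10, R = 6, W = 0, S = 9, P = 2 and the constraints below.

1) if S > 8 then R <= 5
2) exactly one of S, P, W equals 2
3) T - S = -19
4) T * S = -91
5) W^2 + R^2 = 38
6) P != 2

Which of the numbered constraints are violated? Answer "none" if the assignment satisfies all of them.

Constraints 1, 4, 5, 6 are violated.

1) S = 9 > 8, so we need R ≤ 5; but R = 6 > 5 — violated.
2) S=9, P=2, W=0; 1 of them equals 2 — satisfied.
3) T - S = -10 - 9 = -19 — satisfied.
4) T * S = -10 * 9 = -90, not -91 — violated.
5) W^2 + R^2 = 0^2 + 6^2 = 0 + 36 = 36, not 38 — violated.
6) P = 2, but 2 is required to differ — violated.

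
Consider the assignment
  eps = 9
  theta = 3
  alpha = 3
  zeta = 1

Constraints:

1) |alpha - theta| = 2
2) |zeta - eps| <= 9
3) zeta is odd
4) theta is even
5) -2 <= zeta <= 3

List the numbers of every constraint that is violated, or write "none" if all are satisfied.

The assignment fails constraints 1, 4.

1) |3 - 3| = 0, not 2 — does not hold.
2) |1 - 9| = 8; 8 ≤ 9 — holds.
3) zeta = 1 is odd — holds.
4) theta = 3 is odd — does not hold.
5) zeta = 1 lies in [-2, 3] — holds.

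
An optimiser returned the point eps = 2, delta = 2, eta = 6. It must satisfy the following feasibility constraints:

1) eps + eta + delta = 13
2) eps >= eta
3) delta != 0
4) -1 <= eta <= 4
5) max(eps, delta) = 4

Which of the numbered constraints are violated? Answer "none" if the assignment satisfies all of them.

Constraints 1, 2, 4, 5 are violated.

1) eps + eta + delta = 2 + 6 + 2 = 10, not 13  ✗
2) eps = 2, eta = 6; 2 < 6 (want ≥)  ✗
3) delta = 2, and 2 ≠ 0  ✓
4) eta = 6 is outside [-1, 4]  ✗
5) max(2, 2) = 2, not 4  ✗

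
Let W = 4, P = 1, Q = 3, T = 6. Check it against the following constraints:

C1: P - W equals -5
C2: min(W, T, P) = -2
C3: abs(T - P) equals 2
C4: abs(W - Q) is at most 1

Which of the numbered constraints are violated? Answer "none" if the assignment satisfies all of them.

C1: P - W = 1 - 4 = -3, not -5 — does not hold.
C2: min(4, 6, 1) = 1, not -2 — does not hold.
C3: abs(6 - 1) = 5, not 2 — does not hold.
C4: abs(4 - 3) = 1; 1 ≤ 1 — holds.

The assignment fails constraints 1, 2, and 3.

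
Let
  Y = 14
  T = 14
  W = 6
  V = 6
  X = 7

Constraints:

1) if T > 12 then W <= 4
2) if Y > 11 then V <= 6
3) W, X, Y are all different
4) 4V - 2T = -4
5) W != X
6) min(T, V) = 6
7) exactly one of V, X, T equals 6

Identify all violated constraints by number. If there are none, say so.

The assignment fails constraint 1.

1) T = 14 > 12, so we need W ≤ 4; but W = 6 > 4  fails
2) Y = 14 > 11, so we need V ≤ 6; V = 6 ≤ 6  holds
3) values 6, 7, 14 are pairwise distinct  holds
4) 4V - 2T = 4(6) - 2(14) = -4  holds
5) W = 6, X = 7; distinct  holds
6) min(14, 6) = 6  holds
7) V=6, X=7, T=14; 1 of them equals 6  holds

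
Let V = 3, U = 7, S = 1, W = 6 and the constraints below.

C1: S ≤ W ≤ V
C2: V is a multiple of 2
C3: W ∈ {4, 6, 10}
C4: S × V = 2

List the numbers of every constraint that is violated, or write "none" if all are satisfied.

Constraints 1, 2, 4 are violated.

C1: values 1, 6, 3; W = 6 is not ≤ V = 3 — fails.
C2: 3 = 2×1 + 1, so 2 does not divide 3 — fails.
C3: W = 6 is in {4, 6, 10} — holds.
C4: S × V = 1 × 3 = 3, not 2 — fails.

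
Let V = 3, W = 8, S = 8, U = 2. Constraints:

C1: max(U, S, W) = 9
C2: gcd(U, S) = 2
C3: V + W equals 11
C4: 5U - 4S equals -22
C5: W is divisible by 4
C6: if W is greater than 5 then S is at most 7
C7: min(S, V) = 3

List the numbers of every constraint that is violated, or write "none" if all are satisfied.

Constraints 1, 6 do not hold.

C1: max(2, 8, 8) = 8, not 9  fails
C2: gcd(2, 8) = 2  holds
C3: V + W = 3 + 8 = 11  holds
C4: 5U - 4S = 5(2) - 4(8) = -22  holds
C5: 8 / 4 = 2, so 4 divides 8  holds
C6: W = 8 > 5, so we need S ≤ 7; but S = 8 > 7  fails
C7: min(8, 3) = 3  holds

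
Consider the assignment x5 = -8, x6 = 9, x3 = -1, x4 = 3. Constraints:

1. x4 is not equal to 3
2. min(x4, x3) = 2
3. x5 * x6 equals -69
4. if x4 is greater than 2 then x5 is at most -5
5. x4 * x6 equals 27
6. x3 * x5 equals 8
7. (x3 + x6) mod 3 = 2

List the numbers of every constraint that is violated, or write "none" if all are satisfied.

Violated: 1, 2, 3.

1. x4 = 3, but 3 is required to differ — violated.
2. min(3, -1) = -1, not 2 — violated.
3. x5 * x6 = -8 * 9 = -72, not -69 — violated.
4. x4 = 3 > 2, so we need x5 ≤ -5; x5 = -8 ≤ -5 — satisfied.
5. x4 * x6 = 3 * 9 = 27 — satisfied.
6. x3 * x5 = -1 * (-8) = 8 — satisfied.
7. x3 + x6 = 8; 8 mod 3 = 2 — satisfied.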